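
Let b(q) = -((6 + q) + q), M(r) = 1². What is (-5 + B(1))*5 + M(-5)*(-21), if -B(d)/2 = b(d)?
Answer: 34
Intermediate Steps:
M(r) = 1
b(q) = -6 - 2*q (b(q) = -(6 + 2*q) = -6 - 2*q)
B(d) = 12 + 4*d (B(d) = -2*(-6 - 2*d) = 12 + 4*d)
(-5 + B(1))*5 + M(-5)*(-21) = (-5 + (12 + 4*1))*5 + 1*(-21) = (-5 + (12 + 4))*5 - 21 = (-5 + 16)*5 - 21 = 11*5 - 21 = 55 - 21 = 34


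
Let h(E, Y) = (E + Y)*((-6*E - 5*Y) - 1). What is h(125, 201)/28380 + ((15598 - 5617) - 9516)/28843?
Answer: -4124537927/204641085 ≈ -20.155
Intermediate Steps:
h(E, Y) = (E + Y)*(-1 - 6*E - 5*Y)
h(125, 201)/28380 + ((15598 - 5617) - 9516)/28843 = (-1*125 - 1*201 - 6*125**2 - 5*201**2 - 11*125*201)/28380 + ((15598 - 5617) - 9516)/28843 = (-125 - 201 - 6*15625 - 5*40401 - 276375)*(1/28380) + (9981 - 9516)*(1/28843) = (-125 - 201 - 93750 - 202005 - 276375)*(1/28380) + 465*(1/28843) = -572456*1/28380 + 465/28843 = -143114/7095 + 465/28843 = -4124537927/204641085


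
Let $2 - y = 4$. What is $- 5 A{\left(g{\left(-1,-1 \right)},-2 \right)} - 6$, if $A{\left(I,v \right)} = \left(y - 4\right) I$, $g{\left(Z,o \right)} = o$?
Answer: $-36$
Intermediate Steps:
$y = -2$ ($y = 2 - 4 = -2$)
$A{\left(I,v \right)} = - 6 I$ ($A{\left(I,v \right)} = \left(-2 - 4\right) I = - 6 I$)
$- 5 A{\left(g{\left(-1,-1 \right)},-2 \right)} - 6 = - 5 \left(\left(-6\right) \left(-1\right)\right) - 6 = \left(-5\right) 6 - 6 = -30 - 6 = -36$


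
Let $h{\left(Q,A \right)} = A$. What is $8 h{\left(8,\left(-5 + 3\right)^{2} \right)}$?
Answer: $32$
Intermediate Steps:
$8 h{\left(8,\left(-5 + 3\right)^{2} \right)} = 8 \left(-5 + 3\right)^{2} = 8 \left(-2\right)^{2} = 8 \cdot 4 = 32$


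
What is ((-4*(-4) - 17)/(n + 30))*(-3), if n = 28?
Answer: 3/58 ≈ 0.051724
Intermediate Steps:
((-4*(-4) - 17)/(n + 30))*(-3) = ((-4*(-4) - 17)/(28 + 30))*(-3) = ((16 - 17)/58)*(-3) = -1*1/58*(-3) = -1/58*(-3) = 3/58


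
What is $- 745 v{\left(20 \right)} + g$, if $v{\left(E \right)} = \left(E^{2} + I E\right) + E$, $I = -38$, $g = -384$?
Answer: $252916$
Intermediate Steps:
$v{\left(E \right)} = E^{2} - 37 E$ ($v{\left(E \right)} = \left(E^{2} - 38 E\right) + E = E^{2} - 37 E$)
$- 745 v{\left(20 \right)} + g = - 745 \cdot 20 \left(-37 + 20\right) - 384 = - 745 \cdot 20 \left(-17\right) - 384 = \left(-745\right) \left(-340\right) - 384 = 253300 - 384 = 252916$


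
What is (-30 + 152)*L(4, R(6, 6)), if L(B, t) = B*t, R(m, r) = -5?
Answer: -2440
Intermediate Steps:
(-30 + 152)*L(4, R(6, 6)) = (-30 + 152)*(4*(-5)) = 122*(-20) = -2440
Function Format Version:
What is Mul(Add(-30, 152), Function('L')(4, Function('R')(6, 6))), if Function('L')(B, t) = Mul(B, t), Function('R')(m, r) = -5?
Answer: -2440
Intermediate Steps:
Mul(Add(-30, 152), Function('L')(4, Function('R')(6, 6))) = Mul(Add(-30, 152), Mul(4, -5)) = Mul(122, -20) = -2440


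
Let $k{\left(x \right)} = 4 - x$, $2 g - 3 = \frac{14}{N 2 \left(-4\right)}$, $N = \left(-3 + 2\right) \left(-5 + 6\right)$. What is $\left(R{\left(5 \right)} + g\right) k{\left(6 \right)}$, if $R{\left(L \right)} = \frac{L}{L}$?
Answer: $- \frac{27}{4} \approx -6.75$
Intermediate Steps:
$R{\left(L \right)} = 1$
$N = -1$ ($N = \left(-1\right) 1 = -1$)
$g = \frac{19}{8}$ ($g = \frac{3}{2} + \frac{14 \frac{1}{\left(-1\right) 2 \left(-4\right)}}{2} = \frac{3}{2} + \frac{14 \frac{1}{\left(-2\right) \left(-4\right)}}{2} = \frac{3}{2} + \frac{14 \cdot \frac{1}{8}}{2} = \frac{3}{2} + \frac{1}{2} \cdot \frac{7}{4} = \frac{3}{2} + \frac{7}{8} = \frac{19}{8} \approx 2.375$)
$\left(R{\left(5 \right)} + g\right) k{\left(6 \right)} = \left(1 + \frac{19}{8}\right) \left(4 - 6\right) = \frac{27 \left(4 - 6\right)}{8} = \frac{27}{8} \left(-2\right) = - \frac{27}{4}$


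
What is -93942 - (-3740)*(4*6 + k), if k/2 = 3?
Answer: 18258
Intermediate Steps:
k = 6 (k = 2*3 = 6)
-93942 - (-3740)*(4*6 + k) = -93942 - (-3740)*(4*6 + 6) = -93942 - (-3740)*(24 + 6) = -93942 - (-3740)*30 = -93942 - 1*(-112200) = -93942 + 112200 = 18258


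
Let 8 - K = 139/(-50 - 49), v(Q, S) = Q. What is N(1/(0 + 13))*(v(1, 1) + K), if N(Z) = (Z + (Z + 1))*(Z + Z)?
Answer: 10300/5577 ≈ 1.8469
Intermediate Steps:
N(Z) = 2*Z*(1 + 2*Z) (N(Z) = (Z + (1 + Z))*(2*Z) = (1 + 2*Z)*(2*Z) = 2*Z*(1 + 2*Z))
K = 931/99 (K = 8 - 139/(-50 - 49) = 8 - 139/(-99) = 8 - 139*(-1)/99 = 8 - 1*(-139/99) = 8 + 139/99 = 931/99 ≈ 9.4040)
N(1/(0 + 13))*(v(1, 1) + K) = (2*(1 + 2/(0 + 13))/(0 + 13))*(1 + 931/99) = (2*(1 + 2/13)/13)*(1030/99) = (2*(1/13)*(1 + 2*(1/13)))*(1030/99) = (2*(1/13)*(1 + 2/13))*(1030/99) = (2*(1/13)*(15/13))*(1030/99) = (30/169)*(1030/99) = 10300/5577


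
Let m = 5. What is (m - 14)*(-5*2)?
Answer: 90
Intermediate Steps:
(m - 14)*(-5*2) = (5 - 14)*(-5*2) = -9*(-10) = 90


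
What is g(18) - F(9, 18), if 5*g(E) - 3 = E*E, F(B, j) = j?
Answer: 237/5 ≈ 47.400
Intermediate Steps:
g(E) = ⅗ + E²/5 (g(E) = ⅗ + (E*E)/5 = ⅗ + E²/5)
g(18) - F(9, 18) = (⅗ + (⅕)*18²) - 1*18 = (⅗ + (⅕)*324) - 18 = (⅗ + 324/5) - 18 = 327/5 - 18 = 237/5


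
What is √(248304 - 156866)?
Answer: √91438 ≈ 302.39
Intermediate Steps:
√(248304 - 156866) = √91438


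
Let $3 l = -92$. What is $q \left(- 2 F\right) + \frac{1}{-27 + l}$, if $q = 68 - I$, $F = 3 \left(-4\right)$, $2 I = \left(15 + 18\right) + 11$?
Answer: $\frac{190989}{173} \approx 1104.0$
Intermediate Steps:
$I = 22$ ($I = \frac{\left(15 + 18\right) + 11}{2} = \frac{33 + 11}{2} = \frac{1}{2} \cdot 44 = 22$)
$F = -12$
$l = - \frac{92}{3}$ ($l = \frac{1}{3} \left(-92\right) = - \frac{92}{3} \approx -30.667$)
$q = 46$ ($q = 68 - 22 = 46$)
$q \left(- 2 F\right) + \frac{1}{-27 + l} = 46 \left(\left(-2\right) \left(-12\right)\right) + \frac{1}{-27 - \frac{92}{3}} = 46 \cdot 24 + \frac{1}{- \frac{173}{3}} = 1104 - \frac{3}{173} = \frac{190989}{173}$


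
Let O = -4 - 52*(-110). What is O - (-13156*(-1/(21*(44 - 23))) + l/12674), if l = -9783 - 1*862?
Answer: 31786016845/5589234 ≈ 5687.0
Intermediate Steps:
O = 5716 (O = -4 + 5720 = 5716)
l = -10645 (l = -9783 - 862 = -10645)
O - (-13156*(-1/(21*(44 - 23))) + l/12674) = 5716 - (-13156*(-1/(21*(44 - 23))) - 10645/12674) = 5716 - (-13156/(21*(-21)) - 10645*1/12674) = 5716 - (-13156/(-441) - 10645/12674) = 5716 - (-13156*(-1/441) - 10645/12674) = 5716 - (13156/441 - 10645/12674) = 5716 - 1*162044699/5589234 = 5716 - 162044699/5589234 = 31786016845/5589234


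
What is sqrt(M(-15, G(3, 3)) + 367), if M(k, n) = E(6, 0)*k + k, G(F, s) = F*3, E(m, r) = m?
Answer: sqrt(262) ≈ 16.186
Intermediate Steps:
G(F, s) = 3*F
M(k, n) = 7*k (M(k, n) = 6*k + k = 7*k)
sqrt(M(-15, G(3, 3)) + 367) = sqrt(7*(-15) + 367) = sqrt(-105 + 367) = sqrt(262)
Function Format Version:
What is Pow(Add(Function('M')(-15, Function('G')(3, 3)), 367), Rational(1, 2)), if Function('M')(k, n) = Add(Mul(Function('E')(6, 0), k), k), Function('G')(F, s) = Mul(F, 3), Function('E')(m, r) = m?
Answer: Pow(262, Rational(1, 2)) ≈ 16.186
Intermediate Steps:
Function('G')(F, s) = Mul(3, F)
Function('M')(k, n) = Mul(7, k) (Function('M')(k, n) = Add(Mul(6, k), k) = Mul(7, k))
Pow(Add(Function('M')(-15, Function('G')(3, 3)), 367), Rational(1, 2)) = Pow(Add(Mul(7, -15), 367), Rational(1, 2)) = Pow(Add(-105, 367), Rational(1, 2)) = Pow(262, Rational(1, 2))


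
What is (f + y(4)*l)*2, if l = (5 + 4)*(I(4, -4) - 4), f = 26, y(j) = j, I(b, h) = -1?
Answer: -308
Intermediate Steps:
l = -45 (l = (5 + 4)*(-1 - 4) = 9*(-5) = -45)
(f + y(4)*l)*2 = (26 + 4*(-45))*2 = (26 - 180)*2 = -154*2 = -308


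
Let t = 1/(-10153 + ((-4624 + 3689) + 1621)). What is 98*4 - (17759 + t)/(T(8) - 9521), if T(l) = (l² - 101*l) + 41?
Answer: 3175836899/8065884 ≈ 393.74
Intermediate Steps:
t = -1/9467 (t = 1/(-10153 + (-935 + 1621)) = 1/(-10153 + 686) = 1/(-9467) = -1/9467 ≈ -0.00010563)
T(l) = 41 + l² - 101*l
98*4 - (17759 + t)/(T(8) - 9521) = 98*4 - (17759 - 1/9467)/((41 + 8² - 101*8) - 9521) = 392 - 168124452/(9467*((41 + 64 - 808) - 9521)) = 392 - 168124452/(9467*(-703 - 9521)) = 392 - 168124452/(9467*(-10224)) = 392 - 168124452*(-1)/(9467*10224) = 392 - 1*(-14010371/8065884) = 392 + 14010371/8065884 = 3175836899/8065884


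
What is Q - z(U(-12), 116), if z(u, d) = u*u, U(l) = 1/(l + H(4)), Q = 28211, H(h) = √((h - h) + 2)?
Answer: 284423229/10082 - 6*√2/5041 ≈ 28211.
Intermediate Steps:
H(h) = √2 (H(h) = √(0 + 2) = √2)
U(l) = 1/(l + √2)
z(u, d) = u²
Q - z(U(-12), 116) = 28211 - (1/(-12 + √2))² = 28211 - 1/(-12 + √2)²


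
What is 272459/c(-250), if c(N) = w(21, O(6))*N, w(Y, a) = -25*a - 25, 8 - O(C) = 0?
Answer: 272459/56250 ≈ 4.8437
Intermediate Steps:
O(C) = 8 (O(C) = 8 - 1*0 = 8 + 0 = 8)
w(Y, a) = -25 - 25*a
c(N) = -225*N (c(N) = (-25 - 25*8)*N = (-25 - 200)*N = -225*N)
272459/c(-250) = 272459/((-225*(-250))) = 272459/56250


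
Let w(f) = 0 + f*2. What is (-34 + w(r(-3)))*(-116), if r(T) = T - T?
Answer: 3944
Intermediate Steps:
r(T) = 0
w(f) = 2*f (w(f) = 0 + 2*f = 2*f)
(-34 + w(r(-3)))*(-116) = (-34 + 2*0)*(-116) = (-34 + 0)*(-116) = -34*(-116) = 3944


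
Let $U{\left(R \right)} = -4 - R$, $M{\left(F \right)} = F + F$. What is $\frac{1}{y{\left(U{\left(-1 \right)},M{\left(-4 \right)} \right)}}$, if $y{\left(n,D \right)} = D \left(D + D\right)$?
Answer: $\frac{1}{128} \approx 0.0078125$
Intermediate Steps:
$M{\left(F \right)} = 2 F$
$y{\left(n,D \right)} = 2 D^{2}$ ($y{\left(n,D \right)} = D 2 D = 2 D^{2}$)
$\frac{1}{y{\left(U{\left(-1 \right)},M{\left(-4 \right)} \right)}} = \frac{1}{2 \left(2 \left(-4\right)\right)^{2}} = \frac{1}{2 \left(-8\right)^{2}} = \frac{1}{2 \cdot 64} = \frac{1}{128}$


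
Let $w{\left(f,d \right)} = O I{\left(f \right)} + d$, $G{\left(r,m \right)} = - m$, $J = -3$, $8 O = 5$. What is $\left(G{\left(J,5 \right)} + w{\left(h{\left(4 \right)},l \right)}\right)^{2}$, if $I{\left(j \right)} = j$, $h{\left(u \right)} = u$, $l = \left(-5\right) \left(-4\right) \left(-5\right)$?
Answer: $\frac{42025}{4} \approx 10506.0$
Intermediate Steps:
$O = \frac{5}{8}$ ($O = \frac{1}{8} \cdot 5 = \frac{5}{8} \approx 0.625$)
$l = -100$ ($l = 20 \left(-5\right) = -100$)
$w{\left(f,d \right)} = d + \frac{5 f}{8}$ ($w{\left(f,d \right)} = \frac{5 f}{8} + d = d + \frac{5 f}{8}$)
$\left(G{\left(J,5 \right)} + w{\left(h{\left(4 \right)},l \right)}\right)^{2} = \left(\left(-1\right) 5 + \left(-100 + \frac{5}{8} \cdot 4\right)\right)^{2} = \left(-5 + \left(-100 + \frac{5}{2}\right)\right)^{2} = \left(-5 - \frac{195}{2}\right)^{2} = \left(- \frac{205}{2}\right)^{2} = \frac{42025}{4}$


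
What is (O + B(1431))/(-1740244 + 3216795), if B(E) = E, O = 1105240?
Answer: 1106671/1476551 ≈ 0.74950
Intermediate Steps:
(O + B(1431))/(-1740244 + 3216795) = (1105240 + 1431)/(-1740244 + 3216795) = 1106671/1476551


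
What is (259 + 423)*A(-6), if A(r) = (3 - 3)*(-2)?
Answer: 0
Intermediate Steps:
A(r) = 0 (A(r) = 0*(-2) = 0)
(259 + 423)*A(-6) = (259 + 423)*0 = 682*0 = 0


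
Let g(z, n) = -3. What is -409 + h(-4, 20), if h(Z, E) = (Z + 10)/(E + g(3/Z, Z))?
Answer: -6947/17 ≈ -408.65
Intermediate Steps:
h(Z, E) = (10 + Z)/(-3 + E) (h(Z, E) = (Z + 10)/(E - 3) = (10 + Z)/(-3 + E))
-409 + h(-4, 20) = -409 + (10 - 4)/(-3 + 20) = -409 + 6/17 = -6947/17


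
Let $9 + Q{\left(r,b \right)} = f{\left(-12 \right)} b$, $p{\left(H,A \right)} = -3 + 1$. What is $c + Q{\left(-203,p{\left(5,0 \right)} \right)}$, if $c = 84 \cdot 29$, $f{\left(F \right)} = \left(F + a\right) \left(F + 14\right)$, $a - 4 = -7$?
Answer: $2487$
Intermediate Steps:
$a = -3$ ($a = 4 - 7 = -3$)
$f{\left(F \right)} = \left(-3 + F\right) \left(14 + F\right)$ ($f{\left(F \right)} = \left(F - 3\right) \left(F + 14\right) = \left(-3 + F\right) \left(14 + F\right)$)
$c = 2436$
$p{\left(H,A \right)} = -2$
$Q{\left(r,b \right)} = -9 - 30 b$ ($Q{\left(r,b \right)} = -9 + \left(-42 + \left(-12\right)^{2} + 11 \left(-12\right)\right) b = -9 + \left(-42 + 144 - 132\right) b = -9 - 30 b$)
$c + Q{\left(-203,p{\left(5,0 \right)} \right)} = 2436 - -51 = 2436 + \left(-9 + 60\right) = 2436 + 51 = 2487$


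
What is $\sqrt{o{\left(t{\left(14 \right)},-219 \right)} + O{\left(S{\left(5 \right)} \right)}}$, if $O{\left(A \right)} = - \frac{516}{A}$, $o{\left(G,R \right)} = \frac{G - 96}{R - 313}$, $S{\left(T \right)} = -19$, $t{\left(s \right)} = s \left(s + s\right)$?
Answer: $\frac{\sqrt{470554}}{133} \approx 5.1577$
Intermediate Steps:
$t{\left(s \right)} = 2 s^{2}$ ($t{\left(s \right)} = s 2 s = 2 s^{2}$)
$o{\left(G,R \right)} = \frac{-96 + G}{-313 + R}$
$\sqrt{o{\left(t{\left(14 \right)},-219 \right)} + O{\left(S{\left(5 \right)} \right)}} = \sqrt{\frac{-96 + 2 \cdot 14^{2}}{-313 - 219} - \frac{516}{-19}} = \sqrt{\frac{-96 + 2 \cdot 196}{-532} - - \frac{516}{19}} = \sqrt{- \frac{-96 + 392}{532} + \frac{516}{19}} = \sqrt{\left(- \frac{1}{532}\right) 296 + \frac{516}{19}} = \sqrt{- \frac{74}{133} + \frac{516}{19}} = \sqrt{\frac{3538}{133}} = \frac{\sqrt{470554}}{133}$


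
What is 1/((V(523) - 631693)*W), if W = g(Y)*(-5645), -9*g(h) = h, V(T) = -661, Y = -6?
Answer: 3/7139276660 ≈ 4.2021e-10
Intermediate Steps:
g(h) = -h/9
W = -11290/3 (W = -⅑*(-6)*(-5645) = (⅔)*(-5645) = -11290/3 ≈ -3763.3)
1/((V(523) - 631693)*W) = 1/((-661 - 631693)*(-11290/3)) = -3/11290/(-632354) = -1/632354*(-3/11290) = 3/7139276660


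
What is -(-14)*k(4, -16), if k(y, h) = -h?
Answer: 224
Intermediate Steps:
-(-14)*k(4, -16) = -(-14)*(-1*(-16)) = -(-14)*16 = -1*(-224) = 224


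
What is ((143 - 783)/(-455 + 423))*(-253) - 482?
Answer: -5542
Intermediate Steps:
((143 - 783)/(-455 + 423))*(-253) - 482 = -640/(-32)*(-253) - 482 = -640*(-1/32)*(-253) - 482 = 20*(-253) - 482 = -5060 - 482 = -5542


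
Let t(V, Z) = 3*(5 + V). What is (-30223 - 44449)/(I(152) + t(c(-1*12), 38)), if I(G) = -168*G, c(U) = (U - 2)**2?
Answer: 74672/24933 ≈ 2.9949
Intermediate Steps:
c(U) = (-2 + U)**2
t(V, Z) = 15 + 3*V
(-30223 - 44449)/(I(152) + t(c(-1*12), 38)) = (-30223 - 44449)/(-168*152 + (15 + 3*(-2 - 1*12)**2)) = -74672/(-25536 + (15 + 3*(-2 - 12)**2)) = -74672/(-25536 + (15 + 3*(-14)**2)) = -74672/(-25536 + (15 + 3*196)) = -74672/(-25536 + (15 + 588)) = -74672/(-25536 + 603) = -74672/(-24933) = -74672*(-1/24933) = 74672/24933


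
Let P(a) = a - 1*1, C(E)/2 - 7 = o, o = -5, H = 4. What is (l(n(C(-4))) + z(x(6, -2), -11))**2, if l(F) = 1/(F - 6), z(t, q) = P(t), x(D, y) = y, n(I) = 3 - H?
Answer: 484/49 ≈ 9.8775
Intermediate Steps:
C(E) = 4 (C(E) = 14 + 2*(-5) = 14 - 10 = 4)
n(I) = -1 (n(I) = 3 - 1*4 = 3 - 4 = -1)
P(a) = -1 + a (P(a) = a - 1 = -1 + a)
z(t, q) = -1 + t
l(F) = 1/(-6 + F)
(l(n(C(-4))) + z(x(6, -2), -11))**2 = (1/(-6 - 1) + (-1 - 2))**2 = (1/(-7) - 3)**2 = (-1/7 - 3)**2 = (-22/7)**2 = 484/49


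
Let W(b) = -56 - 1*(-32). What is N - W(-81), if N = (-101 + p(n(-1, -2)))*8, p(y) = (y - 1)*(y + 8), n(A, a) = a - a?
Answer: -848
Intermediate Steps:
n(A, a) = 0
p(y) = (-1 + y)*(8 + y)
N = -872 (N = (-101 + (-8 + 0² + 7*0))*8 = (-101 + (-8 + 0 + 0))*8 = (-101 - 8)*8 = -109*8 = -872)
W(b) = -24 (W(b) = -56 + 32 = -24)
N - W(-81) = -872 - 1*(-24) = -872 + 24 = -848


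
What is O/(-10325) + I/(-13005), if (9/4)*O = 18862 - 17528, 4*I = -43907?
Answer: 28166513/35807100 ≈ 0.78662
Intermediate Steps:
I = -43907/4 (I = (¼)*(-43907) = -43907/4 ≈ -10977.)
O = 5336/9 (O = 4*(18862 - 17528)/9 = (4/9)*1334 = 5336/9 ≈ 592.89)
O/(-10325) + I/(-13005) = (5336/9)/(-10325) - 43907/4/(-13005) = (5336/9)*(-1/10325) - 43907/4*(-1/13005) = -5336/92925 + 43907/52020 = 28166513/35807100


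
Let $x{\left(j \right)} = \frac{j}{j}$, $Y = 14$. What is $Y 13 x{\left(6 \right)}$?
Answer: $182$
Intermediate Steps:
$x{\left(j \right)} = 1$
$Y 13 x{\left(6 \right)} = 14 \cdot 13 \cdot 1 = 182 \cdot 1 = 182$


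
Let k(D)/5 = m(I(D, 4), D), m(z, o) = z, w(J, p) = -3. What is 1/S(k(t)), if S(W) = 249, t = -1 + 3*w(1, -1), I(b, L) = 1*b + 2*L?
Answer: 1/249 ≈ 0.0040161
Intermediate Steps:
I(b, L) = b + 2*L
t = -10 (t = -1 + 3*(-3) = -1 - 9 = -10)
k(D) = 40 + 5*D (k(D) = 5*(D + 2*4) = 5*(D + 8) = 5*(8 + D) = 40 + 5*D)
1/S(k(t)) = 1/249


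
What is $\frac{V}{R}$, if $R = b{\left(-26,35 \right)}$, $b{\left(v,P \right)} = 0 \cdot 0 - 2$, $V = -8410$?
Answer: $4205$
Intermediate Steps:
$b{\left(v,P \right)} = -2$ ($b{\left(v,P \right)} = 0 - 2 = -2$)
$R = -2$
$\frac{V}{R} = - \frac{8410}{-2} = \left(-8410\right) \left(- \frac{1}{2}\right) = 4205$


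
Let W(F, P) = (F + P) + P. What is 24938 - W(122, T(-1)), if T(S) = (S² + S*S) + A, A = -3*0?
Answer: 24812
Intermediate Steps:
A = 0
T(S) = 2*S² (T(S) = (S² + S*S) + 0 = (S² + S²) + 0 = 2*S² + 0 = 2*S²)
W(F, P) = F + 2*P
24938 - W(122, T(-1)) = 24938 - (122 + 2*(2*(-1)²)) = 24938 - (122 + 2*(2*1)) = 24938 - (122 + 2*2) = 24938 - (122 + 4) = 24938 - 1*126 = 24938 - 126 = 24812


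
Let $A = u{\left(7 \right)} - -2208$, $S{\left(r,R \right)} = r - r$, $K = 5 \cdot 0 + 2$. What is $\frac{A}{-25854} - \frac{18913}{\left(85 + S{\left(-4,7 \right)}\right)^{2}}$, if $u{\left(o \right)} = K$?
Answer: $- \frac{252471976}{93397575} \approx -2.7032$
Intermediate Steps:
$K = 2$ ($K = 0 + 2 = 2$)
$S{\left(r,R \right)} = 0$
$u{\left(o \right)} = 2$
$A = 2210$ ($A = 2 - -2208 = 2 + 2208 = 2210$)
$\frac{A}{-25854} - \frac{18913}{\left(85 + S{\left(-4,7 \right)}\right)^{2}} = \frac{2210}{-25854} - \frac{18913}{\left(85 + 0\right)^{2}} = 2210 \left(- \frac{1}{25854}\right) - \frac{18913}{85^{2}} = - \frac{1105}{12927} - \frac{18913}{7225} = - \frac{252471976}{93397575}$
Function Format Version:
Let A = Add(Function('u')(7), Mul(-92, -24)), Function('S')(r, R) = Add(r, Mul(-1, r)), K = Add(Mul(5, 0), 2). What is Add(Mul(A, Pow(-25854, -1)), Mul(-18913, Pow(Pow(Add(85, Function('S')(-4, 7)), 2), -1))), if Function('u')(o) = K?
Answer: Rational(-252471976, 93397575) ≈ -2.7032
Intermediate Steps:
K = 2 (K = Add(0, 2) = 2)
Function('S')(r, R) = 0
Function('u')(o) = 2
A = 2210 (A = Add(2, Mul(-92, -24)) = Add(2, 2208) = 2210)
Add(Mul(A, Pow(-25854, -1)), Mul(-18913, Pow(Pow(Add(85, Function('S')(-4, 7)), 2), -1))) = Add(Mul(2210, Pow(-25854, -1)), Mul(-18913, Pow(Pow(Add(85, 0), 2), -1))) = Add(Mul(2210, Rational(-1, 25854)), Mul(-18913, Pow(Pow(85, 2), -1))) = Add(Rational(-1105, 12927), Mul(-18913, Pow(7225, -1))) = Add(Rational(-1105, 12927), Mul(-18913, Rational(1, 7225))) = Add(Rational(-1105, 12927), Rational(-18913, 7225)) = Rational(-252471976, 93397575)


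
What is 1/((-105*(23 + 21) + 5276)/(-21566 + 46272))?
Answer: 12353/328 ≈ 37.662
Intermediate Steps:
1/((-105*(23 + 21) + 5276)/(-21566 + 46272)) = 1/((-105*44 + 5276)/24706) = 1/((-4620 + 5276)*(1/24706)) = 1/(656*(1/24706)) = 1/(328/12353) = 12353/328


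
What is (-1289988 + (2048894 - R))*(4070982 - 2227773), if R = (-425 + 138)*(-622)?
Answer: 1069783757928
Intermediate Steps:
R = 178514 (R = -287*(-622) = 178514)
(-1289988 + (2048894 - R))*(4070982 - 2227773) = (-1289988 + (2048894 - 1*178514))*(4070982 - 2227773) = (-1289988 + (2048894 - 178514))*1843209 = (-1289988 + 1870380)*1843209 = 580392*1843209 = 1069783757928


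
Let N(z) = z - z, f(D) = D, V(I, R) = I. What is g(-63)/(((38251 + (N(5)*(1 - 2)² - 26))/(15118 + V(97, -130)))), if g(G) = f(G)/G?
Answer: 3043/7645 ≈ 0.39804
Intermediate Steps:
N(z) = 0
g(G) = 1 (g(G) = G/G = 1)
g(-63)/(((38251 + (N(5)*(1 - 2)² - 26))/(15118 + V(97, -130)))) = 1/((38251 + (0*(1 - 2)² - 26))/(15118 + 97)) = 1/((38251 + (0*(-1)² - 26))/15215) = 1/((38251 + (0*1 - 26))*(1/15215)) = 1/((38251 + (0 - 26))*(1/15215)) = 1/((38251 - 26)*(1/15215)) = 1/(38225*(1/15215)) = 1/(7645/3043) = 1*(3043/7645) = 3043/7645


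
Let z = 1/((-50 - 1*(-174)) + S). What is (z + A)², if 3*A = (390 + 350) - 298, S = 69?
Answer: 7277625481/335241 ≈ 21709.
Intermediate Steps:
A = 442/3 (A = ((390 + 350) - 298)/3 = (740 - 298)/3 = (⅓)*442 = 442/3 ≈ 147.33)
z = 1/193 (z = 1/((-50 - 1*(-174)) + 69) = 1/((-50 + 174) + 69) = 1/(124 + 69) = 1/193 ≈ 0.0051813)
(z + A)² = (1/193 + 442/3)² = (85309/579)² = 7277625481/335241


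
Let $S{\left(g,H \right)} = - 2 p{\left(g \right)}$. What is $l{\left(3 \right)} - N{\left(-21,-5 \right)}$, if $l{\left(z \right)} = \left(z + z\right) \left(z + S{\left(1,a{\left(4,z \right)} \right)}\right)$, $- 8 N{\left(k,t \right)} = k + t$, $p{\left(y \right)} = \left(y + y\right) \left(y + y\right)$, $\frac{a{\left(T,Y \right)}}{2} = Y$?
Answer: $- \frac{133}{4} \approx -33.25$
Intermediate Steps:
$a{\left(T,Y \right)} = 2 Y$
$p{\left(y \right)} = 4 y^{2}$ ($p{\left(y \right)} = 2 y 2 y = 4 y^{2}$)
$N{\left(k,t \right)} = - \frac{k}{8} - \frac{t}{8}$ ($N{\left(k,t \right)} = - \frac{k + t}{8} = - \frac{k}{8} - \frac{t}{8}$)
$S{\left(g,H \right)} = - 8 g^{2}$ ($S{\left(g,H \right)} = - 2 \cdot 4 g^{2} = - 8 g^{2}$)
$l{\left(z \right)} = 2 z \left(-8 + z\right)$ ($l{\left(z \right)} = \left(z + z\right) \left(z - 8 \cdot 1^{2}\right) = 2 z \left(z - 8\right) = 2 z \left(-8 + z\right)$)
$l{\left(3 \right)} - N{\left(-21,-5 \right)} = 2 \cdot 3 \left(-8 + 3\right) - \left(\left(- \frac{1}{8}\right) \left(-21\right) - - \frac{5}{8}\right) = 2 \cdot 3 \left(-5\right) - \left(\frac{21}{8} + \frac{5}{8}\right) = -30 - \frac{13}{4} = - \frac{133}{4}$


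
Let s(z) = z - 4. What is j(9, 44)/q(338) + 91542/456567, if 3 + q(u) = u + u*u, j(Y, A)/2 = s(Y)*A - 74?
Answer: 3540702794/17437663431 ≈ 0.20305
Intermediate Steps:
s(z) = -4 + z
j(Y, A) = -148 + 2*A*(-4 + Y) (j(Y, A) = 2*((-4 + Y)*A - 74) = 2*(A*(-4 + Y) - 74) = 2*(-74 + A*(-4 + Y)) = -148 + 2*A*(-4 + Y))
q(u) = -3 + u + u² (q(u) = -3 + (u + u*u) = -3 + (u + u²) = -3 + u + u²)
j(9, 44)/q(338) + 91542/456567 = (-148 + 2*44*(-4 + 9))/(-3 + 338 + 338²) + 91542/456567 = (-148 + 2*44*5)/(-3 + 338 + 114244) + 91542*(1/456567) = (-148 + 440)/114579 + 30514/152189 = 292*(1/114579) + 30514/152189 = 292/114579 + 30514/152189 = 3540702794/17437663431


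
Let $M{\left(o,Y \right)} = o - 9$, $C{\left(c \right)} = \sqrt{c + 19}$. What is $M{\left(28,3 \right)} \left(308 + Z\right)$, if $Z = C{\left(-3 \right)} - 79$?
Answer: $4427$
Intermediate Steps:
$C{\left(c \right)} = \sqrt{19 + c}$
$Z = -75$ ($Z = \sqrt{19 - 3} - 79 = \sqrt{16} - 79 = 4 - 79 = -75$)
$M{\left(o,Y \right)} = -9 + o$ ($M{\left(o,Y \right)} = o - 9 = -9 + o$)
$M{\left(28,3 \right)} \left(308 + Z\right) = \left(-9 + 28\right) \left(308 - 75\right) = 19 \cdot 233 = 4427$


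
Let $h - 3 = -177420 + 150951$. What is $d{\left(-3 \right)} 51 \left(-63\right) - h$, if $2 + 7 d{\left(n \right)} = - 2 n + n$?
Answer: $26007$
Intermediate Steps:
$d{\left(n \right)} = - \frac{2}{7} - \frac{n}{7}$ ($d{\left(n \right)} = - \frac{2}{7} + \frac{- 2 n + n}{7} = - \frac{2}{7} + \frac{\left(-1\right) n}{7} = - \frac{2}{7} - \frac{n}{7}$)
$h = -26466$ ($h = 3 + \left(-177420 + 150951\right) = 3 - 26469 = -26466$)
$d{\left(-3 \right)} 51 \left(-63\right) - h = \left(- \frac{2}{7} - - \frac{3}{7}\right) 51 \left(-63\right) - -26466 = \left(- \frac{2}{7} + \frac{3}{7}\right) 51 \left(-63\right) + 26466 = \frac{1}{7} \cdot 51 \left(-63\right) + 26466 = \frac{51}{7} \left(-63\right) + 26466 = -459 + 26466 = 26007$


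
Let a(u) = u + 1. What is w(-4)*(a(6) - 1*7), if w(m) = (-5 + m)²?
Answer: 0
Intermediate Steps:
a(u) = 1 + u
w(-4)*(a(6) - 1*7) = (-5 - 4)²*((1 + 6) - 1*7) = (-9)²*(7 - 7) = 81*0 = 0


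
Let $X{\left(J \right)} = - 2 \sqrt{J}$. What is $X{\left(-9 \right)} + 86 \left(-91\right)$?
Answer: $-7826 - 6 i \approx -7826.0 - 6.0 i$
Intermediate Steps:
$X{\left(-9 \right)} + 86 \left(-91\right) = - 2 \sqrt{-9} + 86 \left(-91\right) = - 2 \cdot 3 i - 7826 = - 6 i - 7826 = -7826 - 6 i$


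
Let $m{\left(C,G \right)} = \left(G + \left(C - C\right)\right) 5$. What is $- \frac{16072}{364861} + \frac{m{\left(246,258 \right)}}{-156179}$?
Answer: $- \frac{425825654}{8140518017} \approx -0.052309$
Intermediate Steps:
$m{\left(C,G \right)} = 5 G$ ($m{\left(C,G \right)} = \left(G + 0\right) 5 = G 5 = 5 G$)
$- \frac{16072}{364861} + \frac{m{\left(246,258 \right)}}{-156179} = - \frac{16072}{364861} + \frac{5 \cdot 258}{-156179} = \left(-16072\right) \frac{1}{364861} + 1290 \left(- \frac{1}{156179}\right) = - \frac{2296}{52123} - \frac{1290}{156179} = - \frac{425825654}{8140518017}$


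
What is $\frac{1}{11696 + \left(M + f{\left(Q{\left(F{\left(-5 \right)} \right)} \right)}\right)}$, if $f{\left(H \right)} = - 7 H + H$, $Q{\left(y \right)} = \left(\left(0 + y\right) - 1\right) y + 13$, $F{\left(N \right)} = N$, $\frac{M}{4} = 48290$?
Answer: $\frac{1}{204598} \approx 4.8876 \cdot 10^{-6}$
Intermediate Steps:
$M = 193160$ ($M = 4 \cdot 48290 = 193160$)
$Q{\left(y \right)} = 13 + y \left(-1 + y\right)$ ($Q{\left(y \right)} = \left(y - 1\right) y + 13 = \left(-1 + y\right) y + 13 = y \left(-1 + y\right) + 13 = 13 + y \left(-1 + y\right)$)
$f{\left(H \right)} = - 6 H$
$\frac{1}{11696 + \left(M + f{\left(Q{\left(F{\left(-5 \right)} \right)} \right)}\right)} = \frac{1}{11696 + \left(193160 - 6 \left(13 + \left(-5\right)^{2} - -5\right)\right)} = \frac{1}{11696 + \left(193160 - 6 \left(13 + 25 + 5\right)\right)} = \frac{1}{11696 + \left(193160 - 258\right)} = \frac{1}{11696 + 192902} = \frac{1}{204598}$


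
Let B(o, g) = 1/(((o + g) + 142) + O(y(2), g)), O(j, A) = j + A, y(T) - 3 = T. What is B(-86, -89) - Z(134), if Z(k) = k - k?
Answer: -1/117 ≈ -0.0085470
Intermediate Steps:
y(T) = 3 + T
Z(k) = 0
O(j, A) = A + j
B(o, g) = 1/(147 + o + 2*g) (B(o, g) = 1/(((o + g) + 142) + (g + (3 + 2))) = 1/(((g + o) + 142) + (g + 5)) = 1/((142 + g + o) + (5 + g)) = 1/(147 + o + 2*g))
B(-86, -89) - Z(134) = 1/(147 - 86 + 2*(-89)) - 1*0 = 1/(147 - 86 - 178) + 0 = 1/(-117) + 0 = -1/117 + 0 = -1/117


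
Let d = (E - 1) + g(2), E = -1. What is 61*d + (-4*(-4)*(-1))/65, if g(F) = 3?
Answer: 3949/65 ≈ 60.754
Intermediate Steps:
d = 1 (d = (-1 - 1) + 3 = -2 + 3 = 1)
61*d + (-4*(-4)*(-1))/65 = 61*1 + (-4*(-4)*(-1))/65 = 61 + (16*(-1))*(1/65) = 61 - 16*1/65 = 61 - 16/65 = 3949/65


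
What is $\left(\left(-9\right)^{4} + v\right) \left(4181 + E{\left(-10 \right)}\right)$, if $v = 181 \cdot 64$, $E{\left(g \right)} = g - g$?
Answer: $75864245$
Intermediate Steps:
$E{\left(g \right)} = 0$
$v = 11584$
$\left(\left(-9\right)^{4} + v\right) \left(4181 + E{\left(-10 \right)}\right) = \left(\left(-9\right)^{4} + 11584\right) \left(4181 + 0\right) = \left(6561 + 11584\right) 4181 = 18145 \cdot 4181 = 75864245$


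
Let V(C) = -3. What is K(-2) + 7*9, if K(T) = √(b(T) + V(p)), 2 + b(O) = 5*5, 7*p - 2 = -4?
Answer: 63 + 2*√5 ≈ 67.472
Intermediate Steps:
p = -2/7 (p = 2/7 + (⅐)*(-4) = 2/7 - 4/7 = -2/7 ≈ -0.28571)
b(O) = 23 (b(O) = -2 + 5*5 = -2 + 25 = 23)
K(T) = 2*√5 (K(T) = √(23 - 3) = √20 = 2*√5)
K(-2) + 7*9 = 2*√5 + 7*9 = 2*√5 + 63 = 63 + 2*√5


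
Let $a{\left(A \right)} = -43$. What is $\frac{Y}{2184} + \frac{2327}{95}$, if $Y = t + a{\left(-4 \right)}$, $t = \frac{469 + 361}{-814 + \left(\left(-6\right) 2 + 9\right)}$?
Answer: $\frac{72784473}{2973880} \approx 24.475$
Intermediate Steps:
$t = - \frac{830}{817}$ ($t = \frac{830}{-814 + \left(-12 + 9\right)} = \frac{830}{-814 - 3} = \frac{830}{-817} = 830 \left(- \frac{1}{817}\right) = - \frac{830}{817} \approx -1.0159$)
$Y = - \frac{35961}{817}$ ($Y = - \frac{830}{817} - 43 = - \frac{35961}{817} \approx -44.016$)
$\frac{Y}{2184} + \frac{2327}{95} = - \frac{35961}{817 \cdot 2184} + \frac{2327}{95} = \left(- \frac{35961}{817}\right) \frac{1}{2184} + 2327 \cdot \frac{1}{95} = - \frac{11987}{594776} + \frac{2327}{95} = \frac{72784473}{2973880}$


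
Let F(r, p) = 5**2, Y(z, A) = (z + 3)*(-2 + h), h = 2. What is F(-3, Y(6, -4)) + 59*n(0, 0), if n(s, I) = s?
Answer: 25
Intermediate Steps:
Y(z, A) = 0 (Y(z, A) = (z + 3)*(-2 + 2) = (3 + z)*0 = 0)
F(r, p) = 25
F(-3, Y(6, -4)) + 59*n(0, 0) = 25 + 59*0 = 25 + 0 = 25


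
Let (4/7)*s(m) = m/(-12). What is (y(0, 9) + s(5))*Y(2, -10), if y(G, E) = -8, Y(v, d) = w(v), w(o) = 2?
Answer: -419/24 ≈ -17.458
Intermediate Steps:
Y(v, d) = 2
s(m) = -7*m/48 (s(m) = 7*(m/(-12))/4 = 7*(m*(-1/12))/4 = 7*(-m/12)/4 = -7*m/48)
(y(0, 9) + s(5))*Y(2, -10) = (-8 - 7/48*5)*2 = (-8 - 35/48)*2 = -419/48*2 = -419/24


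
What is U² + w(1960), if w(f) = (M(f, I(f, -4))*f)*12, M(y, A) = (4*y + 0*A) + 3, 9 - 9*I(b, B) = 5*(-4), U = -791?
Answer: 185093041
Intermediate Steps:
I(b, B) = 29/9 (I(b, B) = 1 - 5*(-4)/9 = 1 - ⅑*(-20) = 1 + 20/9 = 29/9)
M(y, A) = 3 + 4*y (M(y, A) = (4*y + 0) + 3 = 4*y + 3 = 3 + 4*y)
w(f) = 12*f*(3 + 4*f) (w(f) = ((3 + 4*f)*f)*12 = (f*(3 + 4*f))*12 = 12*f*(3 + 4*f))
U² + w(1960) = (-791)² + 12*1960*(3 + 4*1960) = 625681 + 12*1960*(3 + 7840) = 625681 + 12*1960*7843 = 625681 + 184467360 = 185093041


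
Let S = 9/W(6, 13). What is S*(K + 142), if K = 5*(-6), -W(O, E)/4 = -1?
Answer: 252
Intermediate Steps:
W(O, E) = 4 (W(O, E) = -4*(-1) = 4)
K = -30
S = 9/4 ≈ 2.2500
S*(K + 142) = 9*(-30 + 142)/4 = (9/4)*112 = 252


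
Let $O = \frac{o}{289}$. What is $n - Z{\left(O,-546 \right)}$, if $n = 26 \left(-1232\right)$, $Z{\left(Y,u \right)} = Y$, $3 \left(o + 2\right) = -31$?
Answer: $- \frac{27771707}{867} \approx -32032.0$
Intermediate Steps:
$o = - \frac{37}{3}$ ($o = -2 + \frac{1}{3} \left(-31\right) = -2 - \frac{31}{3} = - \frac{37}{3} \approx -12.333$)
$O = - \frac{37}{867}$ ($O = - \frac{37}{3 \cdot 289} = \left(- \frac{37}{3}\right) \frac{1}{289} = - \frac{37}{867} \approx -0.042676$)
$n = -32032$
$n - Z{\left(O,-546 \right)} = -32032 - - \frac{37}{867} = -32032 + \frac{37}{867} = - \frac{27771707}{867}$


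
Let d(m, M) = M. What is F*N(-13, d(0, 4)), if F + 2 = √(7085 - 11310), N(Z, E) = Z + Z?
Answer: 52 - 1690*I ≈ 52.0 - 1690.0*I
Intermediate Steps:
N(Z, E) = 2*Z
F = -2 + 65*I (F = -2 + √(7085 - 11310) = -2 + √(-4225) = -2 + 65*I ≈ -2.0 + 65.0*I)
F*N(-13, d(0, 4)) = (-2 + 65*I)*(2*(-13)) = (-2 + 65*I)*(-26) = 52 - 1690*I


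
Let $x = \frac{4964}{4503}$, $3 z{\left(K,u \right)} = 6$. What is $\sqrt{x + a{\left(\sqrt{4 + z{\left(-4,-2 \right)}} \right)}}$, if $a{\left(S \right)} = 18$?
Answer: $\frac{\sqrt{387339054}}{4503} \approx 4.3706$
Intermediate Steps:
$z{\left(K,u \right)} = 2$ ($z{\left(K,u \right)} = \frac{1}{3} \cdot 6 = 2$)
$x = \frac{4964}{4503}$ ($x = 4964 \cdot \frac{1}{4503} = \frac{4964}{4503} \approx 1.1024$)
$\sqrt{x + a{\left(\sqrt{4 + z{\left(-4,-2 \right)}} \right)}} = \sqrt{\frac{4964}{4503} + 18} = \sqrt{\frac{86018}{4503}} = \frac{\sqrt{387339054}}{4503}$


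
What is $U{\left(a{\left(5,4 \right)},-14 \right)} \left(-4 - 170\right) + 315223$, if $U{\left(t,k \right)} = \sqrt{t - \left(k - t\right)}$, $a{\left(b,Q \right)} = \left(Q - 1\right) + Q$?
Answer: $315223 - 348 \sqrt{7} \approx 3.143 \cdot 10^{5}$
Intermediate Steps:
$a{\left(b,Q \right)} = -1 + 2 Q$ ($a{\left(b,Q \right)} = \left(-1 + Q\right) + Q = -1 + 2 Q$)
$U{\left(t,k \right)} = \sqrt{- k + 2 t}$
$U{\left(a{\left(5,4 \right)},-14 \right)} \left(-4 - 170\right) + 315223 = \sqrt{\left(-1\right) \left(-14\right) + 2 \left(-1 + 2 \cdot 4\right)} \left(-4 - 170\right) + 315223 = \sqrt{14 + 2 \left(-1 + 8\right)} \left(-174\right) + 315223 = \sqrt{14 + 2 \cdot 7} \left(-174\right) + 315223 = \sqrt{14 + 14} \left(-174\right) + 315223 = \sqrt{28} \left(-174\right) + 315223 = 2 \sqrt{7} \left(-174\right) + 315223 = - 348 \sqrt{7} + 315223 = 315223 - 348 \sqrt{7}$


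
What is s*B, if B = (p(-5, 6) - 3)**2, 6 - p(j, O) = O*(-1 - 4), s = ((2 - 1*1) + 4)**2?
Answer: 27225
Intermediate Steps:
s = 25 (s = ((2 - 1) + 4)**2 = (1 + 4)**2 = 5**2 = 25)
p(j, O) = 6 + 5*O (p(j, O) = 6 - O*(-1 - 4) = 6 - O*(-5) = 6 - (-5)*O = 6 + 5*O)
B = 1089 (B = ((6 + 5*6) - 3)**2 = ((6 + 30) - 3)**2 = (36 - 3)**2 = 33**2 = 1089)
s*B = 25*1089 = 27225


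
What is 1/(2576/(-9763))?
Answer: -9763/2576 ≈ -3.7900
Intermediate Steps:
1/(2576/(-9763)) = 1/(2576*(-1/9763)) = 1/(-2576/9763) = -9763/2576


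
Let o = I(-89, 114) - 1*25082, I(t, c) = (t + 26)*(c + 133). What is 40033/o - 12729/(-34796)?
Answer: -875643521/1414213828 ≈ -0.61917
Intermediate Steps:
I(t, c) = (26 + t)*(133 + c)
o = -40643 (o = (3458 + 26*114 + 133*(-89) + 114*(-89)) - 1*25082 = (3458 + 2964 - 11837 - 10146) - 25082 = -15561 - 25082 = -40643)
40033/o - 12729/(-34796) = 40033/(-40643) - 12729/(-34796) = 40033*(-1/40643) - 12729*(-1/34796) = -40033/40643 + 12729/34796 = -875643521/1414213828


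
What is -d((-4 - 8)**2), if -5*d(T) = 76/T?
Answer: 19/180 ≈ 0.10556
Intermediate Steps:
d(T) = -76/(5*T)
-d((-4 - 8)**2) = -(-76)/(5*((-4 - 8)**2)) = -(-76)/(5*((-12)**2)) = -(-76)/(5*144) = -1*(-19/180) = 19/180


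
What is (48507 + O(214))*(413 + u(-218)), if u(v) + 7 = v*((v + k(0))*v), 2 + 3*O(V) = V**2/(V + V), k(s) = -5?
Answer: -514421223732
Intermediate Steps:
O(V) = -2/3 + V/6 (O(V) = -2/3 + (V**2/(V + V))/3 = -2/3 + (V**2/((2*V)))/3 = -2/3 + ((1/(2*V))*V**2)/3 = -2/3 + (V/2)/3 = -2/3 + V/6)
u(v) = -7 + v**2*(-5 + v) (u(v) = -7 + v*((v - 5)*v) = -7 + v*((-5 + v)*v) = -7 + v*(v*(-5 + v)) = -7 + v**2*(-5 + v))
(48507 + O(214))*(413 + u(-218)) = (48507 + (-2/3 + (1/6)*214))*(413 + (-7 + (-218)**3 - 5*(-218)**2)) = (48507 + (-2/3 + 107/3))*(413 + (-7 - 10360232 - 5*47524)) = (48507 + 35)*(413 + (-7 - 10360232 - 237620)) = 48542*(413 - 10597859) = 48542*(-10597446) = -514421223732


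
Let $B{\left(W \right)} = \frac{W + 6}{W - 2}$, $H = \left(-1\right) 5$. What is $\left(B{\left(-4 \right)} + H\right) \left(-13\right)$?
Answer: $\frac{208}{3} \approx 69.333$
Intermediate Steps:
$H = -5$
$B{\left(W \right)} = \frac{6 + W}{-2 + W}$
$\left(B{\left(-4 \right)} + H\right) \left(-13\right) = \left(\frac{6 - 4}{-2 - 4} - 5\right) \left(-13\right) = \left(\frac{1}{-6} \cdot 2 - 5\right) \left(-13\right) = \left(\left(- \frac{1}{6}\right) 2 - 5\right) \left(-13\right) = \left(- \frac{1}{3} - 5\right) \left(-13\right) = \left(- \frac{16}{3}\right) \left(-13\right) = \frac{208}{3}$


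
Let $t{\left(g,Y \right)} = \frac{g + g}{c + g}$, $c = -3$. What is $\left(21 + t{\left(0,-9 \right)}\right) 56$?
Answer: $1176$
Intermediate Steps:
$t{\left(g,Y \right)} = \frac{2 g}{-3 + g}$ ($t{\left(g,Y \right)} = \frac{g + g}{-3 + g} = \frac{2 g}{-3 + g}$)
$\left(21 + t{\left(0,-9 \right)}\right) 56 = \left(21 + 2 \cdot 0 \frac{1}{-3 + 0}\right) 56 = \left(21 + 2 \cdot 0 \frac{1}{-3}\right) 56 = \left(21 + 2 \cdot 0 \left(- \frac{1}{3}\right)\right) 56 = \left(21 + 0\right) 56 = 21 \cdot 56 = 1176$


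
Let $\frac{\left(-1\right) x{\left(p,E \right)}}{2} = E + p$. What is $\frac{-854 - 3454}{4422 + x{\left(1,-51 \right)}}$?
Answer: $- \frac{2154}{2261} \approx -0.95268$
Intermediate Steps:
$x{\left(p,E \right)} = - 2 E - 2 p$ ($x{\left(p,E \right)} = - 2 \left(E + p\right) = - 2 E - 2 p$)
$\frac{-854 - 3454}{4422 + x{\left(1,-51 \right)}} = \frac{-854 - 3454}{4422 - -100} = - \frac{4308}{4422 + \left(102 - 2\right)} = - \frac{4308}{4422 + 100} = - \frac{4308}{4522} = \left(-4308\right) \frac{1}{4522} = - \frac{2154}{2261}$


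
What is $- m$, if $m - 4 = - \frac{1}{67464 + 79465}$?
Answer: $- \frac{587715}{146929} \approx -4.0$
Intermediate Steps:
$m = \frac{587715}{146929}$ ($m = 4 - \frac{1}{67464 + 79465} = 4 - \frac{1}{146929} = \frac{587715}{146929} \approx 4.0$)
$- m = \left(-1\right) \frac{587715}{146929} = - \frac{587715}{146929}$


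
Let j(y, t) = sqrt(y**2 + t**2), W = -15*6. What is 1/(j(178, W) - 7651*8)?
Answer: -7651/468297435 - sqrt(9946)/1873189740 ≈ -1.6391e-5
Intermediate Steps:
W = -90
j(y, t) = sqrt(t**2 + y**2)
1/(j(178, W) - 7651*8) = 1/(sqrt((-90)**2 + 178**2) - 7651*8) = 1/(sqrt(8100 + 31684) - 61208) = 1/(sqrt(39784) - 61208) = 1/(2*sqrt(9946) - 61208) = 1/(-61208 + 2*sqrt(9946))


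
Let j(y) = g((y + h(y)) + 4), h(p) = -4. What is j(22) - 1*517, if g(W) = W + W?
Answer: -473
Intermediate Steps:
g(W) = 2*W
j(y) = 2*y (j(y) = 2*((y - 4) + 4) = 2*((-4 + y) + 4) = 2*y)
j(22) - 1*517 = 2*22 - 1*517 = 44 - 517 = -473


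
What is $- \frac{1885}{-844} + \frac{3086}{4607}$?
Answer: $\frac{11288779}{3888308} \approx 2.9033$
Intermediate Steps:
$- \frac{1885}{-844} + \frac{3086}{4607} = \left(-1885\right) \left(- \frac{1}{844}\right) + 3086 \cdot \frac{1}{4607} = \frac{1885}{844} + \frac{3086}{4607} = \frac{11288779}{3888308}$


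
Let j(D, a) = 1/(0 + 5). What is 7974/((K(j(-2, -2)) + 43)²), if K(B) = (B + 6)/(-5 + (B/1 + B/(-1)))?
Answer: 276875/60552 ≈ 4.5725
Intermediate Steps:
j(D, a) = ⅕ (j(D, a) = 1/5 = ⅕)
K(B) = -6/5 - B/5 (K(B) = (6 + B)/(-5 + (B*1 + B*(-1))) = (6 + B)/(-5 + (B - B)) = (6 + B)/(-5 + 0) = (6 + B)/(-5) = (6 + B)*(-⅕) = -6/5 - B/5)
7974/((K(j(-2, -2)) + 43)²) = 7974/(((-6/5 - ⅕*⅕) + 43)²) = 7974/(((-6/5 - 1/25) + 43)²) = 7974/((-31/25 + 43)²) = 7974/((1044/25)²) = 7974/(1089936/625) = 7974*(625/1089936) = 276875/60552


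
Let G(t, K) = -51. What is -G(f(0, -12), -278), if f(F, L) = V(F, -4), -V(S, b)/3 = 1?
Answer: 51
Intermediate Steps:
V(S, b) = -3 (V(S, b) = -3*1 = -3)
f(F, L) = -3
-G(f(0, -12), -278) = -1*(-51) = 51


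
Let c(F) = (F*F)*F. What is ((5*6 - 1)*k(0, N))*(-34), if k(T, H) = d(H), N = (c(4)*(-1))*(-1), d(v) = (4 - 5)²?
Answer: -986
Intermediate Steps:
c(F) = F³ (c(F) = F²*F = F³)
d(v) = 1 (d(v) = (-1)² = 1)
N = 64 (N = (4³*(-1))*(-1) = (64*(-1))*(-1) = -64*(-1) = 64)
k(T, H) = 1
((5*6 - 1)*k(0, N))*(-34) = ((5*6 - 1)*1)*(-34) = ((30 - 1)*1)*(-34) = (29*1)*(-34) = 29*(-34) = -986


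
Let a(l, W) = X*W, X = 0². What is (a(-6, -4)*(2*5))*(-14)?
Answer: 0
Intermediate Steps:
X = 0
a(l, W) = 0 (a(l, W) = 0*W = 0)
(a(-6, -4)*(2*5))*(-14) = (0*(2*5))*(-14) = (0*10)*(-14) = 0*(-14) = 0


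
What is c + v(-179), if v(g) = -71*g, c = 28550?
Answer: 41259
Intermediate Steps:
c + v(-179) = 28550 - 71*(-179) = 28550 + 12709 = 41259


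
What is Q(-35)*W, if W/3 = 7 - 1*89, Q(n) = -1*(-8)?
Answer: -1968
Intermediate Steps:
Q(n) = 8
W = -246 (W = 3*(7 - 1*89) = 3*(7 - 89) = 3*(-82) = -246)
Q(-35)*W = 8*(-246) = -1968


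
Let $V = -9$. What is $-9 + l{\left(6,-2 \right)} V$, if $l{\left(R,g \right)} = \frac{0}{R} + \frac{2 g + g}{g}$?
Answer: $-36$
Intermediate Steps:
$l{\left(R,g \right)} = 3$ ($l{\left(R,g \right)} = 0 + \frac{3 g}{g} = 0 + 3 = 3$)
$-9 + l{\left(6,-2 \right)} V = -9 + 3 \left(-9\right) = -9 - 27 = -36$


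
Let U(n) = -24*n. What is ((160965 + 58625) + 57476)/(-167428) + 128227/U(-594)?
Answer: 398157665/54246672 ≈ 7.3398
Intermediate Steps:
((160965 + 58625) + 57476)/(-167428) + 128227/U(-594) = ((160965 + 58625) + 57476)/(-167428) + 128227/((-24*(-594))) = (219590 + 57476)*(-1/167428) + 128227/14256 = 277066*(-1/167428) + 128227*(1/14256) = -138533/83714 + 11657/1296 = 398157665/54246672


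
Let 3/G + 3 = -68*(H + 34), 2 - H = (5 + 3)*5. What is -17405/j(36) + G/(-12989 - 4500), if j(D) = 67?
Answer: -81882536306/315204247 ≈ -259.78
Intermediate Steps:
H = -38 (H = 2 - (5 + 3)*5 = 2 - 8*5 = 2 - 1*40 = 2 - 40 = -38)
G = 3/269 (G = 3/(-3 - 68*(-38 + 34)) = 3/(-3 - 68*(-4)) = 3/(-3 + 272) = 3/269 ≈ 0.011152)
-17405/j(36) + G/(-12989 - 4500) = -17405/67 + 3/(269*(-12989 - 4500)) = -17405*1/67 + (3/269)/(-17489) = -17405/67 + (3/269)*(-1/17489) = -17405/67 - 3/4704541 = -81882536306/315204247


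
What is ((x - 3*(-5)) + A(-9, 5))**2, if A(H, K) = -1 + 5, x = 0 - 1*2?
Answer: 289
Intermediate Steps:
x = -2 (x = 0 - 2 = -2)
A(H, K) = 4
((x - 3*(-5)) + A(-9, 5))**2 = ((-2 - 3*(-5)) + 4)**2 = ((-2 + 15) + 4)**2 = (13 + 4)**2 = 17**2 = 289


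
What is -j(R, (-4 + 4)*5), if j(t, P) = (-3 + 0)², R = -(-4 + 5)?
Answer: -9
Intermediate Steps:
R = -1 (R = -1*1 = -1)
j(t, P) = 9 (j(t, P) = (-3)² = 9)
-j(R, (-4 + 4)*5) = -1*9 = -9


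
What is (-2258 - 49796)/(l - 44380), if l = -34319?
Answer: 52054/78699 ≈ 0.66143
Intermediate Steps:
(-2258 - 49796)/(l - 44380) = (-2258 - 49796)/(-34319 - 44380) = -52054/(-78699) = -52054*(-1/78699) = 52054/78699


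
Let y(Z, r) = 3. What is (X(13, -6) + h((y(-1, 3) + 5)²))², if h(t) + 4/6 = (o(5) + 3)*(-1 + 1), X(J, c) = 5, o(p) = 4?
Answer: 169/9 ≈ 18.778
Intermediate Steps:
h(t) = -⅔ (h(t) = -⅔ + (4 + 3)*(-1 + 1) = -⅔ + 7*0 = -⅔ + 0 = -⅔)
(X(13, -6) + h((y(-1, 3) + 5)²))² = (5 - ⅔)² = (13/3)² = 169/9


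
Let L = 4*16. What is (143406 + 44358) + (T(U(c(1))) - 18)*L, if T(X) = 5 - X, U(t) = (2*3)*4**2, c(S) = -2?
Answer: 180788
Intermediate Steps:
U(t) = 96 (U(t) = 6*16 = 96)
L = 64
(143406 + 44358) + (T(U(c(1))) - 18)*L = (143406 + 44358) + ((5 - 1*96) - 18)*64 = 187764 + ((5 - 96) - 18)*64 = 187764 + (-91 - 18)*64 = 187764 - 109*64 = 187764 - 6976 = 180788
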